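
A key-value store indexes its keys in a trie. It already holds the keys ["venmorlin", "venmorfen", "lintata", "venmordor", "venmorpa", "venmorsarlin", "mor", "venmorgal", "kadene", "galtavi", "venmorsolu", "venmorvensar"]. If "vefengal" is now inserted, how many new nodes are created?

The longest prefix of "vefengal" already in the trie is "ve" (length 2).
New nodes needed: |"vefengal"| − 2 = 8 − 2 = 6.

6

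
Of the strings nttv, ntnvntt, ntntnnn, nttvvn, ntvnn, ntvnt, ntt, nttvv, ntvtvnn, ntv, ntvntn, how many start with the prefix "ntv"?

5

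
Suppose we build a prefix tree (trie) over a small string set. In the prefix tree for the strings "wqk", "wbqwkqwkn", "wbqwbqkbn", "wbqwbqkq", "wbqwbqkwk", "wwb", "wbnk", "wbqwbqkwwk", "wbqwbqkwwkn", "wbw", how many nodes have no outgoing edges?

9

Leaves are exactly the stored words that no other stored word extends.
Those words: "wbnk", "wbqwbqkbn", "wbqwbqkq", "wbqwbqkwk", "wbqwbqkwwkn", "wbqwkqwkn", "wbw", "wqk", "wwb"
Leaf count: 9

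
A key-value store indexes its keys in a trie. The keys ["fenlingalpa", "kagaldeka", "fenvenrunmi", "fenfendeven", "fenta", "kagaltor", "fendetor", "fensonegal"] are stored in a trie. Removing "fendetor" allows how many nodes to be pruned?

5

After clearing the end-marker at "fendetor", prune upward until reaching a node still needed by another word.
The suffix "detor" (5 nodes) is used only by "fendetor"; the node for "fen" still has the child "l", so pruning stops there.
Nodes removed: 5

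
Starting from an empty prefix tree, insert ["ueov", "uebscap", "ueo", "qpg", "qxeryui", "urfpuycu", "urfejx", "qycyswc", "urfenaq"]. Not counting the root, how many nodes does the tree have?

37

Insert word by word; a character creates a node only if that edge doesn't already exist:
  "ueov" → 4 new (u, e, o, v)
  "uebscap" → prefix "ue" already present; 5 new (b, s, c, a, p)
  "ueo" → prefix "ueo" already present; 0 new (none)
  "qpg" → 3 new (q, p, g)
  "qxeryui" → prefix "q" already present; 6 new (x, e, r, y, u, i)
  "urfpuycu" → prefix "u" already present; 7 new (r, f, p, u, y, c, u)
  "urfejx" → prefix "urf" already present; 3 new (e, j, x)
  "qycyswc" → prefix "q" already present; 6 new (y, c, y, s, w, c)
  "urfenaq" → prefix "urfe" already present; 3 new (n, a, q)
Total nodes = 4 + 5 + 0 + 3 + 6 + 7 + 3 + 6 + 3 = 37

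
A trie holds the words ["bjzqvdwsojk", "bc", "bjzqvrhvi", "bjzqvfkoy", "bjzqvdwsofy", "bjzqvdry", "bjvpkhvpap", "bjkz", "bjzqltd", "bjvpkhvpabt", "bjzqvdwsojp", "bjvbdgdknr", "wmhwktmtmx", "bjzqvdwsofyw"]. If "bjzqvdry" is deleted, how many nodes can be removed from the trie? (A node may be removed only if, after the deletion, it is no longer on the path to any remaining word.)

After clearing the end-marker at "bjzqvdry", prune upward until reaching a node still needed by another word.
The suffix "ry" (2 nodes) is used only by "bjzqvdry"; the node for "bjzqvd" still has the child "w", so pruning stops there.
Nodes removed: 2

2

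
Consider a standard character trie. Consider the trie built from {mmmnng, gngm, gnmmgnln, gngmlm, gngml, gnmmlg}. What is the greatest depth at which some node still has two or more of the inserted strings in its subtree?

Equivalently: take the maximum, over all pairs, of their longest common prefix length.
"gngml" and "gngmlm" agree on "gngml" (5 characters) before diverging; nothing deeper is shared.
Longest shared-prefix length: 5

5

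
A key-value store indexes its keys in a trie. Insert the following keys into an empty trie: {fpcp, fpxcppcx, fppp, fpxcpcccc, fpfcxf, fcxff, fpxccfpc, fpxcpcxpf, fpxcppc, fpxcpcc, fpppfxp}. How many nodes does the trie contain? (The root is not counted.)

Trace insertions, counting only characters that open a new branch:
  "fpcp" → 4 new (f, p, c, p)
  "fpxcppcx" → prefix "fp" already present; 6 new (x, c, p, p, c, x)
  "fppp" → prefix "fp" already present; 2 new (p, p)
  "fpxcpcccc" → prefix "fpxcp" already present; 4 new (c, c, c, c)
  "fpfcxf" → prefix "fp" already present; 4 new (f, c, x, f)
  "fcxff" → prefix "f" already present; 4 new (c, x, f, f)
  "fpxccfpc" → prefix "fpxc" already present; 4 new (c, f, p, c)
  "fpxcpcxpf" → prefix "fpxcpc" already present; 3 new (x, p, f)
  "fpxcppc" → prefix "fpxcppc" already present; 0 new (none)
  "fpxcpcc" → prefix "fpxcpcc" already present; 0 new (none)
  "fpppfxp" → prefix "fppp" already present; 3 new (f, x, p)
Total nodes = 4 + 6 + 2 + 4 + 4 + 4 + 4 + 3 + 0 + 0 + 3 = 34

34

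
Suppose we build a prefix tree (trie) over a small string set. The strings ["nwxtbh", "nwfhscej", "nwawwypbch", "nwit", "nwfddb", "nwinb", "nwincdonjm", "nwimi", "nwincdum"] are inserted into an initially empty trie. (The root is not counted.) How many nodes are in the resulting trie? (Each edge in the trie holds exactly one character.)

Insert word by word; a character creates a node only if that edge doesn't already exist:
  "nwxtbh" → 6 new (n, w, x, t, b, h)
  "nwfhscej" → prefix "nw" already present; 6 new (f, h, s, c, e, j)
  "nwawwypbch" → prefix "nw" already present; 8 new (a, w, w, y, p, b, c, h)
  "nwit" → prefix "nw" already present; 2 new (i, t)
  "nwfddb" → prefix "nwf" already present; 3 new (d, d, b)
  "nwinb" → prefix "nwi" already present; 2 new (n, b)
  "nwincdonjm" → prefix "nwin" already present; 6 new (c, d, o, n, j, m)
  "nwimi" → prefix "nwi" already present; 2 new (m, i)
  "nwincdum" → prefix "nwincd" already present; 2 new (u, m)
Total nodes = 6 + 6 + 8 + 2 + 3 + 2 + 6 + 2 + 2 = 37

37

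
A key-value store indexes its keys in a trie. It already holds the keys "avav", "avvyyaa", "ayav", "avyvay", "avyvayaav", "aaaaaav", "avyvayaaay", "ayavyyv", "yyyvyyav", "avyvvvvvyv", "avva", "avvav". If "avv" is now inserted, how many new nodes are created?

0

Every character of "avv" already lies on an existing path (it is a prefix of some stored word).
No new nodes are needed: 0.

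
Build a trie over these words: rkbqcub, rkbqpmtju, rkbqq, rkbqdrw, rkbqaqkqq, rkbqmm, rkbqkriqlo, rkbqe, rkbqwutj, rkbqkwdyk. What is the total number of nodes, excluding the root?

38

Trie structure (* marks end of a word):
(root)
└─ r
   └─ k
      └─ b
         └─ q
            ├─ a
            │  └─ q
            │     └─ k
            │        └─ q
            │           └─ q *
            ├─ c
            │  └─ u
            │     └─ b *
            ├─ d
            │  └─ r
            │     └─ w *
            ├─ e *
            ├─ k
            │  ├─ r
            │  │  └─ i
            │  │     └─ q
            │  │        └─ l
            │  │           └─ o *
            │  └─ w
            │     └─ d
            │        └─ y
            │           └─ k *
            ├─ m
            │  └─ m *
            ├─ p
            │  └─ m
            │     └─ t
            │        └─ j
            │           └─ u *
            ├─ q *
            └─ w
               └─ u
                  └─ t
                     └─ j *
Counting every labelled node above: 38.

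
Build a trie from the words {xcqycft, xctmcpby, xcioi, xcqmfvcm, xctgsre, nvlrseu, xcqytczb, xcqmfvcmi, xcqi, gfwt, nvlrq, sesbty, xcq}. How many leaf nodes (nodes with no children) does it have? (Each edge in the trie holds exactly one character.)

11

A leaf is a node with no children — equivalently, the end of a word that is not a proper prefix of any other stored word.
Those words: "gfwt", "nvlrq", "nvlrseu", "sesbty", "xcioi", "xcqi", "xcqmfvcmi", "xcqycft", "xcqytczb", "xctgsre", "xctmcpby"
Leaf count: 11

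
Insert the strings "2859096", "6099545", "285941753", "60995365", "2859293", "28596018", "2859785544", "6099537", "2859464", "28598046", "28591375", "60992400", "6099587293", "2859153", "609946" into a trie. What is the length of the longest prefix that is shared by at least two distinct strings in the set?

6

Equivalently: take the maximum, over all pairs, of their longest common prefix length.
"60995365" and "6099537" agree on "609953" (6 characters) before diverging; nothing deeper is shared.
Longest shared-prefix length: 6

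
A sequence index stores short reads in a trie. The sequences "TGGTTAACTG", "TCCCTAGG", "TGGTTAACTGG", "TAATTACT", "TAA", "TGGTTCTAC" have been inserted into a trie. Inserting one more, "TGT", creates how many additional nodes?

1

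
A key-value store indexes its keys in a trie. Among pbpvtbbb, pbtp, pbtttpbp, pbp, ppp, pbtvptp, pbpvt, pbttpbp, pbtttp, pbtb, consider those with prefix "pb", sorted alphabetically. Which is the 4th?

pbtb

DFS of the "pb" subtree visits, in order: "pbp", "pbpvt", "pbpvtbbb", "pbtb", "pbtp", "pbttpbp", "pbtttp", "pbtttpbp", "pbtvptp"
The 4th is pbtb.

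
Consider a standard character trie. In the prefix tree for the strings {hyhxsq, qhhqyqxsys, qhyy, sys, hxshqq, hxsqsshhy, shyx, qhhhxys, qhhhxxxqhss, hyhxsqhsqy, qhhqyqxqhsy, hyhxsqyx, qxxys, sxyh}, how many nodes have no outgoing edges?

A leaf is a node with no children — equivalently, the end of a word that is not a proper prefix of any other stored word.
Those words: "hxshqq", "hxsqsshhy", "hyhxsqhsqy", "hyhxsqyx", "qhhhxxxqhss", "qhhhxys", "qhhqyqxqhsy", "qhhqyqxsys", "qhyy", "qxxys", "shyx", "sxyh", "sys"
Leaf count: 13

13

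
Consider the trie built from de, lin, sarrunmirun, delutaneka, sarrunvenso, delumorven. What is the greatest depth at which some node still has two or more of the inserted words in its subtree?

6

Equivalently: take the maximum, over all pairs, of their longest common prefix length.
e.g. "sarrunmirun" and "sarrunvenso" share the prefix "sarrun" of length 6; no pair shares a longer one.
Longest shared-prefix length: 6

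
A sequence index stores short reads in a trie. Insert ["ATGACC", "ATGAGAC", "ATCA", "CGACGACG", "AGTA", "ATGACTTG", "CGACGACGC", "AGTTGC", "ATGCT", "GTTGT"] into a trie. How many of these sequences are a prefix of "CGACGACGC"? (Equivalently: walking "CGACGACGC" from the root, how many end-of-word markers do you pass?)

Walk "CGACGACGC" from the root; an end-of-word marker is hit whenever a stored word is a prefix of "CGACGACGC".
Prefixes of the query that are stored words: "CGACGACG", "CGACGACGC"
Count: 2

2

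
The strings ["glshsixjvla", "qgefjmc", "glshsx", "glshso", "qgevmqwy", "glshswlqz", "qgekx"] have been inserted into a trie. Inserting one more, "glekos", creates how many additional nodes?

Walking "glekos" from the root, the first 2 characters ("gl") follow existing edges; "e" is the first miss.
New nodes needed: |"glekos"| − 2 = 6 − 2 = 4.

4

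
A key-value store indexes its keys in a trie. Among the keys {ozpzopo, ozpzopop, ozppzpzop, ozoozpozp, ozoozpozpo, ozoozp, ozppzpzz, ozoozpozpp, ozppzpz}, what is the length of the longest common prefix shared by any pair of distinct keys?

9

The deepest shared node is where two words last agree before diverging.
e.g. "ozoozpozp" and "ozoozpozpo" share the prefix "ozoozpozp" of length 9; no pair shares a longer one.
Longest shared-prefix length: 9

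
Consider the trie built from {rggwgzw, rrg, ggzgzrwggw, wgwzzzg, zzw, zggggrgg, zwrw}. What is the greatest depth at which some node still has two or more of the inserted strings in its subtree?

1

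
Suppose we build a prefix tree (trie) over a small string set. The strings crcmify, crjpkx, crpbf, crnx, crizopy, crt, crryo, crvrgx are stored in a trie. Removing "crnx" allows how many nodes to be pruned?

After clearing the end-marker at "crnx", prune upward until reaching a node still needed by another word.
The suffix "nx" (2 nodes) is used only by "crnx"; the node for "cr" still has the child "c", so pruning stops there.
Nodes removed: 2

2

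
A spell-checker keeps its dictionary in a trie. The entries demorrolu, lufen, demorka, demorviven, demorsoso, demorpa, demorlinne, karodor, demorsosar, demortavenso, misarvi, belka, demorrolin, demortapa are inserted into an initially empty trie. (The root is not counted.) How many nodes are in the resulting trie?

64

Insert word by word; a character creates a node only if that edge doesn't already exist:
  "demorrolu" → 9 new (d, e, m, o, r, r, o, l, u)
  "lufen" → 5 new (l, u, f, e, n)
  "demorka" → prefix "demor" already present; 2 new (k, a)
  "demorviven" → prefix "demor" already present; 5 new (v, i, v, e, n)
  "demorsoso" → prefix "demor" already present; 4 new (s, o, s, o)
  "demorpa" → prefix "demor" already present; 2 new (p, a)
  "demorlinne" → prefix "demor" already present; 5 new (l, i, n, n, e)
  "karodor" → 7 new (k, a, r, o, d, o, r)
  "demorsosar" → prefix "demorsos" already present; 2 new (a, r)
  "demortavenso" → prefix "demor" already present; 7 new (t, a, v, e, n, s, o)
  "misarvi" → 7 new (m, i, s, a, r, v, i)
  "belka" → 5 new (b, e, l, k, a)
  "demorrolin" → prefix "demorrol" already present; 2 new (i, n)
  "demortapa" → prefix "demorta" already present; 2 new (p, a)
Total nodes = 9 + 5 + 2 + 5 + 4 + 2 + 5 + 7 + 2 + 7 + 7 + 5 + 2 + 2 = 64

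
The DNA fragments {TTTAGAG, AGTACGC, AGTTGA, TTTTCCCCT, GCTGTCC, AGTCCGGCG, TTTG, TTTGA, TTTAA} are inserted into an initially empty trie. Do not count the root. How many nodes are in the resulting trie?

39

For each word, the new-node count is its length minus the longest prefix already in the trie:
  "TTTAGAG" → 7 new (T, T, T, A, G, A, G)
  "AGTACGC" → 7 new (A, G, T, A, C, G, C)
  "AGTTGA" → prefix "AGT" already present; 3 new (T, G, A)
  "TTTTCCCCT" → prefix "TTT" already present; 6 new (T, C, C, C, C, T)
  "GCTGTCC" → 7 new (G, C, T, G, T, C, C)
  "AGTCCGGCG" → prefix "AGT" already present; 6 new (C, C, G, G, C, G)
  "TTTG" → prefix "TTT" already present; 1 new (G)
  "TTTGA" → prefix "TTTG" already present; 1 new (A)
  "TTTAA" → prefix "TTTA" already present; 1 new (A)
Total nodes = 7 + 7 + 3 + 6 + 7 + 6 + 1 + 1 + 1 = 39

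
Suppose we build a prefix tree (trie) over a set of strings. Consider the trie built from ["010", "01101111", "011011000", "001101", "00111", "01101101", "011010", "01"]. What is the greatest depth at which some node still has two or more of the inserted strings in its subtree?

7

The deepest shared node is where two words last agree before diverging.
e.g. "011011000" and "01101101" share the prefix "0110110" of length 7; no pair shares a longer one.
Longest shared-prefix length: 7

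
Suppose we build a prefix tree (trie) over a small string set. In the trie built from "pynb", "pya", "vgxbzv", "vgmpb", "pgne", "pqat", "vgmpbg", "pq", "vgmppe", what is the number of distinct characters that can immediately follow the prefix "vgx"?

1

Follow the path "vgx" to its node, then look at its outgoing edges.
Characters that immediately follow "vgx" among the stored strings: {b}.
That node has 1 child edge.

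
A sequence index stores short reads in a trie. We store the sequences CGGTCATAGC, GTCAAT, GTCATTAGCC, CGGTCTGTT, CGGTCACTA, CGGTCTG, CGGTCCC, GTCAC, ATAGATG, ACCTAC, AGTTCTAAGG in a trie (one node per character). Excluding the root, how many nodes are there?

Count nodes per top-level branch (shared prefixes stored once):
  'A'-branch (ACCTAC, AGTTCTAAGG, ATAGATG): 21 nodes
  'C'-branch (CGGTCACTA, CGGTCATAGC, CGGTCCC, CGGTCTG, CGGTCTGTT): 19 nodes
  'G'-branch (GTCAAT, GTCAC, GTCATTAGCC): 13 nodes
Sum: 53

53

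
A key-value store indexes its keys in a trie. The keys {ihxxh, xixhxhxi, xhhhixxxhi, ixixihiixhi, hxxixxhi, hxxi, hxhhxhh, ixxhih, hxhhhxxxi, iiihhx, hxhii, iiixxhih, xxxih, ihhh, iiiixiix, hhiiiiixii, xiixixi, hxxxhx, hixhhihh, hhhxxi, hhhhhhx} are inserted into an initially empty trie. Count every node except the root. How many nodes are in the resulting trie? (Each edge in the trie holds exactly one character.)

Insert word by word; a character creates a node only if that edge doesn't already exist:
  "ihxxh" → 5 new (i, h, x, x, h)
  "xixhxhxi" → 8 new (x, i, x, h, x, h, x, i)
  "xhhhixxxhi" → prefix "x" already present; 9 new (h, h, h, i, x, x, x, h, i)
  "ixixihiixhi" → prefix "i" already present; 10 new (x, i, x, i, h, i, i, x, h, i)
  "hxxixxhi" → 8 new (h, x, x, i, x, x, h, i)
  "hxxi" → prefix "hxxi" already present; 0 new (none)
  "hxhhxhh" → prefix "hx" already present; 5 new (h, h, x, h, h)
  "ixxhih" → prefix "ix" already present; 4 new (x, h, i, h)
  "hxhhhxxxi" → prefix "hxhh" already present; 5 new (h, x, x, x, i)
  "iiihhx" → prefix "i" already present; 5 new (i, i, h, h, x)
  "hxhii" → prefix "hxh" already present; 2 new (i, i)
  "iiixxhih" → prefix "iii" already present; 5 new (x, x, h, i, h)
  "xxxih" → prefix "x" already present; 4 new (x, x, i, h)
  "ihhh" → prefix "ih" already present; 2 new (h, h)
  "iiiixiix" → prefix "iii" already present; 5 new (i, x, i, i, x)
  "hhiiiiixii" → prefix "h" already present; 9 new (h, i, i, i, i, i, x, i, i)
  "xiixixi" → prefix "xi" already present; 5 new (i, x, i, x, i)
  "hxxxhx" → prefix "hxx" already present; 3 new (x, h, x)
  "hixhhihh" → prefix "h" already present; 7 new (i, x, h, h, i, h, h)
  "hhhxxi" → prefix "hh" already present; 4 new (h, x, x, i)
  "hhhhhhx" → prefix "hhh" already present; 4 new (h, h, h, x)
Total nodes = 5 + 8 + 9 + 10 + 8 + 0 + 5 + 4 + 5 + 5 + 2 + 5 + 4 + 2 + 5 + 9 + 5 + 3 + 7 + 4 + 4 = 109

109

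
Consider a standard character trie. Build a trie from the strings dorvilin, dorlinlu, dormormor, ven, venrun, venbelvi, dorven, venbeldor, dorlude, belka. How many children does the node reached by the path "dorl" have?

Follow the path "dorl" to its node, then look at its outgoing edges.
Distinct next characters after "dorl": i, u.
That node has 2 child edges.

2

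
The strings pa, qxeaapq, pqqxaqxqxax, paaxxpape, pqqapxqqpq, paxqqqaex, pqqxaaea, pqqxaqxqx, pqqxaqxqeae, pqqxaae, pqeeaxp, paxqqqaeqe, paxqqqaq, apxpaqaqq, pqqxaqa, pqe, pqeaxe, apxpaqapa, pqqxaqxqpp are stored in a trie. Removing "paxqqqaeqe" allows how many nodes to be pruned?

2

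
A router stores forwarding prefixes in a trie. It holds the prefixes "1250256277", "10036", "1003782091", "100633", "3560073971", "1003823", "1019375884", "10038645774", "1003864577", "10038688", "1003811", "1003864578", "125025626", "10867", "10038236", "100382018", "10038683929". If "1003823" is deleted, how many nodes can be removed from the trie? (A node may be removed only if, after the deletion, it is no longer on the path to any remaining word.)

0

A node on "1003823"'s path can go only if nothing else ends at it or branches off below it.
Every node on "1003823" is still needed (e.g. by "10038236"), so nothing is freed.
Nodes removed: 0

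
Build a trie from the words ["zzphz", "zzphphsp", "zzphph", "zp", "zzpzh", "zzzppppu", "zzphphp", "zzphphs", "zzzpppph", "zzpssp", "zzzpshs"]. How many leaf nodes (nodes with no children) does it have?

9

Leaves are exactly the stored words that no other stored word extends.
Those words: "zp", "zzphphp", "zzphphsp", "zzphz", "zzpssp", "zzpzh", "zzzpppph", "zzzppppu", "zzzpshs"
Leaf count: 9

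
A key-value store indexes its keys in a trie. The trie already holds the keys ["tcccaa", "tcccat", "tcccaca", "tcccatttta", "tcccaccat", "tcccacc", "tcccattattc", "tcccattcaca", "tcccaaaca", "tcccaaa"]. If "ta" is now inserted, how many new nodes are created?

1

"t" is already a path in the trie; the remaining "a" must be added.
New nodes needed: |"ta"| − 1 = 2 − 1 = 1.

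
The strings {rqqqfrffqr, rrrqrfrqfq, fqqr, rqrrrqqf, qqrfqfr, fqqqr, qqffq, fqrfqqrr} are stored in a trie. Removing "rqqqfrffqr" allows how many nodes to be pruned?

8

After clearing the end-marker at "rqqqfrffqr", prune upward until reaching a node still needed by another word.
The suffix "qqfrffqr" (8 nodes) is used only by "rqqqfrffqr"; the node for "rq" still has the child "r", so pruning stops there.
Nodes removed: 8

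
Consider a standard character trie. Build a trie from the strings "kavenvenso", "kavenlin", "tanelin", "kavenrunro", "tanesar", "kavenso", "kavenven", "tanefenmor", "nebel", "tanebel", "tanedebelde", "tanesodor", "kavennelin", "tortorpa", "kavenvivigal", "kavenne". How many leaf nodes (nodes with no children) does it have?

A leaf is a node with no children — equivalently, the end of a word that is not a proper prefix of any other stored word.
Those words: "kavenlin", "kavennelin", "kavenrunro", "kavenso", "kavenvenso", "kavenvivigal", "nebel", "tanebel", "tanedebelde", "tanefenmor", "tanelin", "tanesar", "tanesodor", "tortorpa"
Leaf count: 14

14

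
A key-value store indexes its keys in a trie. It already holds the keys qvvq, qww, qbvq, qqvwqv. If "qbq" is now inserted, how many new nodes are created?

"qb" is already a path in the trie; the remaining "q" must be added.
So 3 − 2 = 1 new nodes.

1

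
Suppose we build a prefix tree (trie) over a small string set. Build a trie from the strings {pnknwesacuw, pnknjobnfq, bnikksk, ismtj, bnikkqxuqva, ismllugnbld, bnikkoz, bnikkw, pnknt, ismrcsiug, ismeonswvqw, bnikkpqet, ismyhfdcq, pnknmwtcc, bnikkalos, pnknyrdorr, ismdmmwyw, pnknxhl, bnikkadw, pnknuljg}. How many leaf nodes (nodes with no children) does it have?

20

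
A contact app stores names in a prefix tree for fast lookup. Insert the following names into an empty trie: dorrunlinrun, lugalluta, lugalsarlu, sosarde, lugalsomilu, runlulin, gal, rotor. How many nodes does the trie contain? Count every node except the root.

53

Count nodes per top-level branch (shared prefixes stored once):
  'd'-branch (dorrunlinrun): 12 nodes
  'g'-branch (gal): 3 nodes
  'l'-branch (lugalluta, lugalsarlu, lugalsomilu): 19 nodes
  'r'-branch (rotor, runlulin): 12 nodes
  's'-branch (sosarde): 7 nodes
Sum: 53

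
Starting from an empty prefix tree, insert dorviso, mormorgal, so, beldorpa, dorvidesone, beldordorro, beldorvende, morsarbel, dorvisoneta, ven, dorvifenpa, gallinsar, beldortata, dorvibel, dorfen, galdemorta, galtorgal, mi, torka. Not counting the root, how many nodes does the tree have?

98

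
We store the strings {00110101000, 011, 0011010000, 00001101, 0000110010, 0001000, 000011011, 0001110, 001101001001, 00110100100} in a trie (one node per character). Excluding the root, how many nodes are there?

37

Count nodes per top-level branch (shared prefixes stored once):
  '0'-branch (0000110010, 00001101, 000011011, 0001000, 0001110, 0011010000, 00110100100, 001101001001, 00110101000, 011): 37 nodes
Sum: 37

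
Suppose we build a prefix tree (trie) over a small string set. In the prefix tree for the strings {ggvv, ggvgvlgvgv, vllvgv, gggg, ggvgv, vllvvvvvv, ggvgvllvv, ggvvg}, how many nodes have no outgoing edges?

Leaves are exactly the stored words that no other stored word extends.
Those words: "gggg", "ggvgvlgvgv", "ggvgvllvv", "ggvvg", "vllvgv", "vllvvvvvv"
Leaf count: 6

6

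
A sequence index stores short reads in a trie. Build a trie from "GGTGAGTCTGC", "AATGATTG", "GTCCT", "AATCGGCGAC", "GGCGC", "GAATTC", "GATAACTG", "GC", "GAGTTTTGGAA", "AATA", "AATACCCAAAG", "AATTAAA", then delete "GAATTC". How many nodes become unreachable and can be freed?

Walk "GAATTC" from the leaf back toward the root, removing each node that no remaining word uses.
The suffix "ATTC" (4 nodes) is used only by "GAATTC"; the node for "GA" still has the child "T", so pruning stops there.
Nodes removed: 4

4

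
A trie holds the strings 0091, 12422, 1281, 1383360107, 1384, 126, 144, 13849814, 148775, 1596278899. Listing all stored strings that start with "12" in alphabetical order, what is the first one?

Words with prefix "12", in lexicographic order: "12422", "126", "1281"
The 1st is 12422.

12422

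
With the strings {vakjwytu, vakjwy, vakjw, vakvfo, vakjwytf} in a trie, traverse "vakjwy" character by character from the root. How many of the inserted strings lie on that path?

2

Walk "vakjwy" from the root; an end-of-word marker is hit whenever a stored word is a prefix of "vakjwy".
Prefixes of the query that are stored words: "vakjw", "vakjwy"
Count: 2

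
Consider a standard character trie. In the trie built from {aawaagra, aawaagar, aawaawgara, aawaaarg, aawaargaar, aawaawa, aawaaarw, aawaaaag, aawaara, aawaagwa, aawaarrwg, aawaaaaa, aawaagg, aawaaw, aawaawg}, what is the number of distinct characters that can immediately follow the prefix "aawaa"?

Follow the path "aawaa" to its node, then look at its outgoing edges.
Characters that immediately follow "aawaa" among the stored strings: {a, g, r, w}.
That node has 4 child edges.

4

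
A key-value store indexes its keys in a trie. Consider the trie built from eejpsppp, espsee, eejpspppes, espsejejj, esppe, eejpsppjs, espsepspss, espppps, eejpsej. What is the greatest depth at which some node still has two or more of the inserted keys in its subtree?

8

Equivalently: take the maximum, over all pairs, of their longest common prefix length.
e.g. "eejpsppp" and "eejpspppes" share the prefix "eejpsppp" of length 8; no pair shares a longer one.
Longest shared-prefix length: 8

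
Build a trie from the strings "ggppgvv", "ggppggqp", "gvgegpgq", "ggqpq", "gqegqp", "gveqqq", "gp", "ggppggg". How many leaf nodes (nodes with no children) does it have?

8

A leaf is a node with no children — equivalently, the end of a word that is not a proper prefix of any other stored word.
Those words: "ggppggg", "ggppggqp", "ggppgvv", "ggqpq", "gp", "gqegqp", "gveqqq", "gvgegpgq"
Leaf count: 8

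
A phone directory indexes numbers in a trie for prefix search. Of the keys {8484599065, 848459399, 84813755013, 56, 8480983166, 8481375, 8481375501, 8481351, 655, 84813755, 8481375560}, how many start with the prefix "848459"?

2

Traverse to the node for "848459", then collect every word in that subtree.
Matches: "848459399", "8484599065"
Count: 2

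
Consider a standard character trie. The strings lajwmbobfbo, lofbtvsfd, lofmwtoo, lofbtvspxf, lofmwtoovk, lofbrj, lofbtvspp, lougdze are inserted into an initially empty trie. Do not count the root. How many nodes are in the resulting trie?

For each word, the new-node count is its length minus the longest prefix already in the trie:
  "lajwmbobfbo" → 11 new (l, a, j, w, m, b, o, b, f, b, o)
  "lofbtvsfd" → prefix "l" already present; 8 new (o, f, b, t, v, s, f, d)
  "lofmwtoo" → prefix "lof" already present; 5 new (m, w, t, o, o)
  "lofbtvspxf" → prefix "lofbtvs" already present; 3 new (p, x, f)
  "lofmwtoovk" → prefix "lofmwtoo" already present; 2 new (v, k)
  "lofbrj" → prefix "lofb" already present; 2 new (r, j)
  "lofbtvspp" → prefix "lofbtvsp" already present; 1 new (p)
  "lougdze" → prefix "lo" already present; 5 new (u, g, d, z, e)
Total nodes = 11 + 8 + 5 + 3 + 2 + 2 + 1 + 5 = 37

37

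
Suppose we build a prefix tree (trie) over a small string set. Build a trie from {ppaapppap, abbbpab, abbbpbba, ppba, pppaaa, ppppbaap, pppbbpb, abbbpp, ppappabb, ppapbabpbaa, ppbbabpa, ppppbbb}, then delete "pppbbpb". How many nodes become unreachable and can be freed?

A node on "pppbbpb"'s path can go only if nothing else ends at it or branches off below it.
The suffix "bbpb" (4 nodes) is used only by "pppbbpb"; the node for "ppp" still has the child "a", so pruning stops there.
Nodes removed: 4

4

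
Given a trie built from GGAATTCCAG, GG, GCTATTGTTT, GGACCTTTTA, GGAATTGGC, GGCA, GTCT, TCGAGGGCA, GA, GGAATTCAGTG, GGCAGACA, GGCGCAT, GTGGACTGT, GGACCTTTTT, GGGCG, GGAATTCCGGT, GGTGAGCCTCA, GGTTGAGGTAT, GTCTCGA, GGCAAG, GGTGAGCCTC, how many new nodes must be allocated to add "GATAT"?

The longest prefix of "GATAT" already in the trie is "GA" (length 2).
Each of the 3 remaining characters creates one node.

3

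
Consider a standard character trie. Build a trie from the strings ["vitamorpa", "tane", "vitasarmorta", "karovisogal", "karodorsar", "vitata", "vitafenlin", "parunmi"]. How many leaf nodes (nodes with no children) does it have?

Leaves are exactly the stored words that no other stored word extends.
Those words: "karodorsar", "karovisogal", "parunmi", "tane", "vitafenlin", "vitamorpa", "vitasarmorta", "vitata"
Leaf count: 8

8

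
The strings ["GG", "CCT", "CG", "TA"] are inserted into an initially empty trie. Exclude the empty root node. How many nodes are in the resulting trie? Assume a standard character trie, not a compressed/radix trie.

8

For each word, the new-node count is its length minus the longest prefix already in the trie:
  "GG" → 2 new (G, G)
  "CCT" → 3 new (C, C, T)
  "CG" → prefix "C" already present; 1 new (G)
  "TA" → 2 new (T, A)
Total nodes = 2 + 3 + 1 + 2 = 8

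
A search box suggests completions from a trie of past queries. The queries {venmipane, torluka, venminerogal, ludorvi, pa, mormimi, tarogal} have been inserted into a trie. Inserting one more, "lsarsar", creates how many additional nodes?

Walking "lsarsar" from the root, the first 1 characters ("l") follow existing edges; "s" is the first miss.
Each of the 6 remaining characters creates one node.

6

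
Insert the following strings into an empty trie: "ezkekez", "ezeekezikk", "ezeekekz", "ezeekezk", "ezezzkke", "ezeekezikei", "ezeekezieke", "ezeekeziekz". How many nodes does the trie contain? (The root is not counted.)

Count nodes per top-level branch (shared prefixes stored once):
  'e'-branch (ezeekekz, ezeekezieke, ezeekeziekz, ezeekezikei, ezeekezikk, ezeekezk, ezezzkke, ezkekez): 29 nodes
Sum: 29

29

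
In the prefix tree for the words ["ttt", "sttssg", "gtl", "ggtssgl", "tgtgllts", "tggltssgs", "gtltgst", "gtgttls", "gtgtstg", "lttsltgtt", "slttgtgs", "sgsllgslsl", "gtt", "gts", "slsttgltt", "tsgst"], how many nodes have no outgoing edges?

15

Leaves are exactly the stored words that no other stored word extends.
Those words: "ggtssgl", "gtgtstg", "gtgttls", "gtltgst", "gts", "gtt", "lttsltgtt", "sgsllgslsl", "slsttgltt", "slttgtgs", "sttssg", "tggltssgs", "tgtgllts", "tsgst", "ttt"
Leaf count: 15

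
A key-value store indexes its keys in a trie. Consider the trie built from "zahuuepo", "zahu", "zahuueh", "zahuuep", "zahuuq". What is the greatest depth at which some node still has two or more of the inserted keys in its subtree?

7

Look for the deepest trie node that still has at least two words in its subtree.
e.g. "zahuuep" and "zahuuepo" share the prefix "zahuuep" of length 7; no pair shares a longer one.
Longest shared-prefix length: 7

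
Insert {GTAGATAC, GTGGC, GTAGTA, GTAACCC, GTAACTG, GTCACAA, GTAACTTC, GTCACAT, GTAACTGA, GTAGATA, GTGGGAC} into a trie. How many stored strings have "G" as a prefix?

11

Traverse to the node for "G", then collect every word in that subtree.
Words under "G": GTAACCC, GTAACTG, GTAACTGA, GTAACTTC, GTAGATA, GTAGATAC, GTAGTA, GTCACAA, GTCACAT, GTGGC, GTGGGAC
Count: 11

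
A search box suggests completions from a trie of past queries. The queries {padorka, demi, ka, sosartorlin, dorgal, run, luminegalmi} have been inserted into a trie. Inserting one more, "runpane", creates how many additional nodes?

Walking "runpane" from the root, the first 3 characters ("run") follow existing edges; "p" is the first miss.
Each of the 4 remaining characters creates one node.

4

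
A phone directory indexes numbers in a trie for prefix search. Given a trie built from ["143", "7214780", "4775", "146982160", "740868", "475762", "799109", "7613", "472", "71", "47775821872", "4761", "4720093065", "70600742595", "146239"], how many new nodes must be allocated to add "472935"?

Walking "472935" from the root, the first 3 characters ("472") follow existing edges; "9" is the first miss.
Each of the 3 remaining characters creates one node.

3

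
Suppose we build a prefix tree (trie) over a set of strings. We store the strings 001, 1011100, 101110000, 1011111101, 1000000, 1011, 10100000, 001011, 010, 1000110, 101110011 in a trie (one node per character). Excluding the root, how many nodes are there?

37

Trace insertions, counting only characters that open a new branch:
  "001" → 3 new (0, 0, 1)
  "1011100" → 7 new (1, 0, 1, 1, 1, 0, 0)
  "101110000" → prefix "1011100" already present; 2 new (0, 0)
  "1011111101" → prefix "10111" already present; 5 new (1, 1, 1, 0, 1)
  "1000000" → prefix "10" already present; 5 new (0, 0, 0, 0, 0)
  "1011" → prefix "1011" already present; 0 new (none)
  "10100000" → prefix "101" already present; 5 new (0, 0, 0, 0, 0)
  "001011" → prefix "001" already present; 3 new (0, 1, 1)
  "010" → prefix "0" already present; 2 new (1, 0)
  "1000110" → prefix "1000" already present; 3 new (1, 1, 0)
  "101110011" → prefix "1011100" already present; 2 new (1, 1)
Total nodes = 3 + 7 + 2 + 5 + 5 + 0 + 5 + 3 + 2 + 3 + 2 = 37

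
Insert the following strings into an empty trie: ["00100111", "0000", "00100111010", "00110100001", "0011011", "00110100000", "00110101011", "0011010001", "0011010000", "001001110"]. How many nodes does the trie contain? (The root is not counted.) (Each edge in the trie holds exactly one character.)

28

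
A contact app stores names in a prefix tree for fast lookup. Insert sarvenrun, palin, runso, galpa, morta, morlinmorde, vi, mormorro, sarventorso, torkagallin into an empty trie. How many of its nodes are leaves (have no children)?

Leaves are exactly the stored words that no other stored word extends.
Those words: "galpa", "morlinmorde", "mormorro", "morta", "palin", "runso", "sarvenrun", "sarventorso", "torkagallin", "vi"
Leaf count: 10

10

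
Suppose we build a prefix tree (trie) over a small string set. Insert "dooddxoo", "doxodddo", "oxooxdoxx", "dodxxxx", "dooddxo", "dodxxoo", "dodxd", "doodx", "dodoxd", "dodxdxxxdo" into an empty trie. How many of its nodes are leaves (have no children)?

A leaf is a node with no children — equivalently, the end of a word that is not a proper prefix of any other stored word.
Those words: "dodoxd", "dodxdxxxdo", "dodxxoo", "dodxxxx", "dooddxoo", "doodx", "doxodddo", "oxooxdoxx"
Leaf count: 8

8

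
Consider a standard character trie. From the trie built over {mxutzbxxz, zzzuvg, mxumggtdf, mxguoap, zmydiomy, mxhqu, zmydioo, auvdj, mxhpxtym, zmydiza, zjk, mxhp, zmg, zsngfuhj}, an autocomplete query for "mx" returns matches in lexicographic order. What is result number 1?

mxguoap

Filter for "mx…" and sort: "mxguoap", "mxhp", "mxhpxtym", "mxhqu", "mxumggtdf", "mxutzbxxz"
Position 1: mxguoap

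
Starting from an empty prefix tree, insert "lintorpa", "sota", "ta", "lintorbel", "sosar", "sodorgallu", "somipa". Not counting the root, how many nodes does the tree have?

32

Insert word by word; a character creates a node only if that edge doesn't already exist:
  "lintorpa" → 8 new (l, i, n, t, o, r, p, a)
  "sota" → 4 new (s, o, t, a)
  "ta" → 2 new (t, a)
  "lintorbel" → prefix "lintor" already present; 3 new (b, e, l)
  "sosar" → prefix "so" already present; 3 new (s, a, r)
  "sodorgallu" → prefix "so" already present; 8 new (d, o, r, g, a, l, l, u)
  "somipa" → prefix "so" already present; 4 new (m, i, p, a)
Total nodes = 8 + 4 + 2 + 3 + 3 + 8 + 4 = 32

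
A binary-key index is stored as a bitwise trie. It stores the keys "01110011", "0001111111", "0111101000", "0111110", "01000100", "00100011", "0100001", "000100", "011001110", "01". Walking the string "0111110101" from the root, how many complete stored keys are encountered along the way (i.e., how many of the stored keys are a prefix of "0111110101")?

2

Walk "0111110101" from the root; an end-of-word marker is hit whenever a stored word is a prefix of "0111110101".
Prefixes of the query that are stored words: "01", "0111110"
Count: 2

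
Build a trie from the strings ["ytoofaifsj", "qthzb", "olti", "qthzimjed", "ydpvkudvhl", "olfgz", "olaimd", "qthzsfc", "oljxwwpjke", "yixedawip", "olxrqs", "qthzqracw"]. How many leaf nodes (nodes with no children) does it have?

Leaves are exactly the stored words that no other stored word extends.
Those words: "olaimd", "olfgz", "oljxwwpjke", "olti", "olxrqs", "qthzb", "qthzimjed", "qthzqracw", "qthzsfc", "ydpvkudvhl", "yixedawip", "ytoofaifsj"
Leaf count: 12

12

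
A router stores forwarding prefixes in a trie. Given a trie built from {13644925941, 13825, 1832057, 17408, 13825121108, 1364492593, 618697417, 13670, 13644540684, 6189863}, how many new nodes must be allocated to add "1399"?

The longest prefix of "1399" already in the trie is "13" (length 2).
Each of the 2 remaining characters creates one node.

2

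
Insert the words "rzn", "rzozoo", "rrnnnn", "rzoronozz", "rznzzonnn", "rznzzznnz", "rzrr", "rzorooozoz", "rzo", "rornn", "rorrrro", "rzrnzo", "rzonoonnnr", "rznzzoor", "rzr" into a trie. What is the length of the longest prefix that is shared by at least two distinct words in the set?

6

The deepest shared node is where two words last agree before diverging.
"rznzzonnn" and "rznzzoor" agree on "rznzzo" (6 characters) before diverging; nothing deeper is shared.
Longest shared-prefix length: 6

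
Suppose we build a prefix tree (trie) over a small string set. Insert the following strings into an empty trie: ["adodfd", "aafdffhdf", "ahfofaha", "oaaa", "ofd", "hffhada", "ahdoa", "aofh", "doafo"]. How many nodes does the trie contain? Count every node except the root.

45

For each word, the new-node count is its length minus the longest prefix already in the trie:
  "adodfd" → 6 new (a, d, o, d, f, d)
  "aafdffhdf" → prefix "a" already present; 8 new (a, f, d, f, f, h, d, f)
  "ahfofaha" → prefix "a" already present; 7 new (h, f, o, f, a, h, a)
  "oaaa" → 4 new (o, a, a, a)
  "ofd" → prefix "o" already present; 2 new (f, d)
  "hffhada" → 7 new (h, f, f, h, a, d, a)
  "ahdoa" → prefix "ah" already present; 3 new (d, o, a)
  "aofh" → prefix "a" already present; 3 new (o, f, h)
  "doafo" → 5 new (d, o, a, f, o)
Total nodes = 6 + 8 + 7 + 4 + 2 + 7 + 3 + 3 + 5 = 45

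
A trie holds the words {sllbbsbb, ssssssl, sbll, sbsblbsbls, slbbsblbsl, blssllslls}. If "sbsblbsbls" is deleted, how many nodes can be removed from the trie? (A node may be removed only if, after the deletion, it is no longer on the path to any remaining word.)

8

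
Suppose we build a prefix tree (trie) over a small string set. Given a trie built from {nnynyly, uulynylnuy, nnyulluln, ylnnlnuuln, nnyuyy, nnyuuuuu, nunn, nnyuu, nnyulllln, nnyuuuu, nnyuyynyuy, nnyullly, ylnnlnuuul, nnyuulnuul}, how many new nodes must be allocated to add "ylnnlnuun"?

"ylnnlnuu" is already a path in the trie; the remaining "n" must be added.
So 9 − 8 = 1 new nodes.

1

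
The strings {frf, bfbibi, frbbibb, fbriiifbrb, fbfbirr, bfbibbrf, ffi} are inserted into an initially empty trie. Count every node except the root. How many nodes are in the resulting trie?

33

Trie structure (* marks end of a word):
(root)
├─ b
│  └─ f
│     └─ b
│        └─ i
│           └─ b
│              ├─ b
│              │  └─ r
│              │     └─ f *
│              └─ i *
└─ f
   ├─ b
   │  ├─ f
   │  │  └─ b
   │  │     └─ i
   │  │        └─ r
   │  │           └─ r *
   │  └─ r
   │     └─ i
   │        └─ i
   │           └─ i
   │              └─ f
   │                 └─ b
   │                    └─ r
   │                       └─ b *
   ├─ f
   │  └─ i *
   └─ r
      ├─ b
      │  └─ b
      │     └─ i
      │        └─ b
      │           └─ b *
      └─ f *
Counting every labelled node above: 33.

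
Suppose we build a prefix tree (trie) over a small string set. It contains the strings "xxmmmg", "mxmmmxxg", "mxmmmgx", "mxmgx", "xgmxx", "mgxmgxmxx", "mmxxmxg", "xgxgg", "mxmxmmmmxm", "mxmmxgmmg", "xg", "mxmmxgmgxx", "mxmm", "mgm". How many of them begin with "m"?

10

Walk to "m"; the words in its subtree are exactly those with that prefix.
Matches: "mgm", "mgxmgxmxx", "mmxxmxg", "mxmgx", "mxmm", "mxmmmgx", "mxmmmxxg", "mxmmxgmgxx", "mxmmxgmmg", "mxmxmmmmxm"
Count: 10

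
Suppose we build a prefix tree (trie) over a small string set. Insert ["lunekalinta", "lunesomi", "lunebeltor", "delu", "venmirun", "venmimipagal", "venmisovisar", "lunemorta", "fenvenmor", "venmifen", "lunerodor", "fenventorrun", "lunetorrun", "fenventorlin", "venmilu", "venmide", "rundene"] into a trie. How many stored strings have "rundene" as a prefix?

Walk to "rundene"; the words in its subtree are exactly those with that prefix.
Matches: "rundene"
Count: 1

1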